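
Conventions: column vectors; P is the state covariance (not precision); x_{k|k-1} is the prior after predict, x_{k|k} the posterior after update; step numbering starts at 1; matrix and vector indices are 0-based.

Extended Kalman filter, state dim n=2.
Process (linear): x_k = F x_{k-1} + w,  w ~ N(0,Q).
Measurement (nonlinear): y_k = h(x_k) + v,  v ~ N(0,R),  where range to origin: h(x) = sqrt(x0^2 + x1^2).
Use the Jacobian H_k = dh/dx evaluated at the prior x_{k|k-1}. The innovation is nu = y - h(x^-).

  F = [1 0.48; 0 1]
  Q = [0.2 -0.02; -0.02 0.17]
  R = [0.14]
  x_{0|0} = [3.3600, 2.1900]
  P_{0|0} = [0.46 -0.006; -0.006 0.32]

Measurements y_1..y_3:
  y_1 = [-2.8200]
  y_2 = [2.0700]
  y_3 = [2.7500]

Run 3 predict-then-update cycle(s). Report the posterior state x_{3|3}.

step 1: x^-=[4.4112, 2.1900]  P^-=[0.7280 0.1276; 0.1276 0.4900]  H_jac=[0.8957 0.4447]  S=[0.9226]  K=[0.7683; 0.3601]  nu=[-7.7449]  x^+=[-1.5390, -0.5987]  P^+=[0.1834 -0.1276; -0.1276 0.3704]
step 2: x^-=[-1.8264, -0.5987]  P^-=[0.3463 0.0302; 0.0302 0.5404]  H_jac=[-0.9502 -0.3115]  S=[0.5230]  K=[-0.6472; -0.3767]  nu=[0.1480]  x^+=[-1.9222, -0.6544]  P^+=[0.1272 -0.0973; -0.0973 0.4662]
step 3: x^-=[-2.2363, -0.6544]  P^-=[0.3412 0.1065; 0.1065 0.6362]  H_jac=[-0.9597 -0.2809]  S=[0.5619]  K=[-0.6361; -0.4998]  nu=[0.4199]  x^+=[-2.5034, -0.8643]  P^+=[0.1139 -0.0722; -0.0722 0.4958]

x_post = [-2.5034, -0.8643]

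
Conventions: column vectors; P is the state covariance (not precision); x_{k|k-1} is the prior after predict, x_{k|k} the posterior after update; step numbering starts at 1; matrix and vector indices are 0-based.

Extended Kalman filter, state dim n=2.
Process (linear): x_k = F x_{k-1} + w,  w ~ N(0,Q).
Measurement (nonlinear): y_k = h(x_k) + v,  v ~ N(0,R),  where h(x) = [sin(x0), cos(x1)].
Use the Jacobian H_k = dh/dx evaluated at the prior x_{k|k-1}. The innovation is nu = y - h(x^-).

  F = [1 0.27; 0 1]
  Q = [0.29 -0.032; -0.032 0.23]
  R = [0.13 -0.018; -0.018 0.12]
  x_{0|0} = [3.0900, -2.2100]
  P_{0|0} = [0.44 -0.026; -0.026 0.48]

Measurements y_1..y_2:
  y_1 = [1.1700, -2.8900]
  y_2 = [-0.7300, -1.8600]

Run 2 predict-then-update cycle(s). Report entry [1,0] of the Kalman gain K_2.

step 1: x^-=[2.4933, -2.2100]  P^-=[0.7510 0.0716; 0.0716 0.7100]  H_jac=[-0.7971 0.0000; 0.0000 0.8026]  S=[0.6072 -0.0638; -0.0638 0.5773]  K=[-0.9869 -0.0095; 0.0098 0.9881]  nu=[0.5662, -2.2934]  x^+=[1.9564, -4.4706]  P^+=[0.1607 0.0207; 0.0207 0.1475]
step 2: x^-=[0.7494, -4.4706]  P^-=[0.4727 0.0285; 0.0285 0.3775]  H_jac=[0.7321 0.0000; 0.0000 -0.9709]  S=[0.3834 -0.0383; -0.0383 0.4759]  K=[0.9042 0.0145; -0.0226 -0.7721]  nu=[-1.4112, -1.6205]  x^+=[-0.5501, -3.1875]  P^+=[0.1602 0.0150; 0.0150 0.0950]

K[1,0] = -0.0226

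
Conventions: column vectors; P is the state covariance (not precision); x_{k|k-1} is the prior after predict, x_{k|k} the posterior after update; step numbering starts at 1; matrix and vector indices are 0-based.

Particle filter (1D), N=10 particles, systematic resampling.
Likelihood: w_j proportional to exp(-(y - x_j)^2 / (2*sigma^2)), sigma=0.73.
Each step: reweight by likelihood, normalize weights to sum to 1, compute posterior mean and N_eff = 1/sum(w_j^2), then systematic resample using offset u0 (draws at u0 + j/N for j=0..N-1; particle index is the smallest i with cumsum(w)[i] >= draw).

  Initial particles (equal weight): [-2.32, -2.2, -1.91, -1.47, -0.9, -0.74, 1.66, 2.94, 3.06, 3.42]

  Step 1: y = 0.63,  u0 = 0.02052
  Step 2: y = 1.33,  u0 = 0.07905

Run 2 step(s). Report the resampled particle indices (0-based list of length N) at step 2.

resampled_idx = [5, 5, 6, 6, 7, 7, 8, 8, 9, 9]

step 1: w=[0.0004, 0.0008, 0.0034, 0.0234, 0.1628, 0.2516, 0.5410, 0.0098, 0.0057, 0.0010]  mean=0.5715  Neff=2.6094  idx=[3, 4, 5, 5, 5, 6, 6, 6, 6, 6]
step 2: w=[0.0001, 0.0021, 0.0039, 0.0039, 0.0039, 0.1972, 0.1972, 0.1972, 0.1972, 0.1972]  mean=1.6261  Neff=5.1412  idx=[5, 5, 6, 6, 7, 7, 8, 8, 9, 9]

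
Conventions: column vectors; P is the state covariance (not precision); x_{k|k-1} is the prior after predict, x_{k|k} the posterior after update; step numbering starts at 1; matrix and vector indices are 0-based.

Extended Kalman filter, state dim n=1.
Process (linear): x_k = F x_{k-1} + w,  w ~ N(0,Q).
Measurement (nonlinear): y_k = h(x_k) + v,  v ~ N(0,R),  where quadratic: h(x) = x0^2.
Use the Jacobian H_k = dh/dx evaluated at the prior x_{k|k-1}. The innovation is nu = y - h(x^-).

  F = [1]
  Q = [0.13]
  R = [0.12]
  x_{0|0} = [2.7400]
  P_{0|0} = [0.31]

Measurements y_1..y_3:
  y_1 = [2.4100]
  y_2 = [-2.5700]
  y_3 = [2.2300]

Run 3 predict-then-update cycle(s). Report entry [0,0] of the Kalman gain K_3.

K[0,0] = 0.4924

step 1: x^-=[2.7400]  P^-=[0.4400]  H_jac=[5.4800]  S=[13.3334]  K=[0.1808]  nu=[-5.0976]  x^+=[1.8182]  P^+=[0.0040]
step 2: x^-=[1.8182]  P^-=[0.1340]  H_jac=[3.6363]  S=[1.8913]  K=[0.2576]  nu=[-5.8757]  x^+=[0.3048]  P^+=[0.0085]
step 3: x^-=[0.3048]  P^-=[0.1385]  H_jac=[0.6097]  S=[0.1715]  K=[0.4924]  nu=[2.1371]  x^+=[1.3572]  P^+=[0.0969]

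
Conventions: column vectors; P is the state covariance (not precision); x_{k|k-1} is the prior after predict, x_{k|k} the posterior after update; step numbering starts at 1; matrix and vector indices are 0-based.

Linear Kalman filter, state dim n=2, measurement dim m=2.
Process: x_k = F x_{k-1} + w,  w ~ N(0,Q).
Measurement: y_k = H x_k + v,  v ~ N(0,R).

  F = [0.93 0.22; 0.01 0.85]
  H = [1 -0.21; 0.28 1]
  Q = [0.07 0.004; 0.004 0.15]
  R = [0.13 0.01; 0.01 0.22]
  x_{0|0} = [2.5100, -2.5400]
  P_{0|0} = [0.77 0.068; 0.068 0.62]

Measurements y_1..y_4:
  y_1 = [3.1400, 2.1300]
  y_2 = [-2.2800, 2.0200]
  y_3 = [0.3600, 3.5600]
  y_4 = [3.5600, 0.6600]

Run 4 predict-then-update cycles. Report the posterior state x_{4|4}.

x_post = [2.4020, 0.8194]

step 1: x^-=[1.7755, -2.1339]  P^-=[0.7938 0.1810; 0.1810 0.5992]  S=[0.8742 0.2768; 0.2768 0.9828]  K=[0.8066 0.1832; -0.1606 0.7065]  nu=[0.9164, 3.7668]  x^+=[3.2046, 0.3801]  P^+=[0.1104 0.0175; 0.0175 0.1489]
step 2: x^-=[3.0639, 0.3551]  P^-=[0.1798 0.0467; 0.0467 0.2579]  S=[0.3015 0.0502; 0.0502 0.5182]  K=[0.5413 0.1349; -0.1135 0.5340]  nu=[-5.2693, 0.8070]  x^+=[0.3207, 1.3840]  P^+=[0.0747 0.0142; 0.0142 0.1124]
step 3: x^-=[0.6027, 1.1796]  P^-=[0.1458 0.0370; 0.0370 0.2314]  S=[0.2705 0.0370; 0.0370 0.4836]  K=[0.4936 0.1231; -0.1127 0.5086]  nu=[0.0050, 2.2116]  x^+=[0.8774, 2.3039]  P^+=[0.0681 0.0129; 0.0129 0.1071]
step 4: x^-=[1.3228, 1.9671]  P^-=[0.1394 0.0349; 0.0349 0.2276]  S=[0.2648 0.0341; 0.0341 0.4781]  K=[0.4833 0.1202; -0.1136 0.5047]  nu=[2.6503, -1.6775]  x^+=[2.4020, 0.8194]  P^+=[0.0667 0.0126; 0.0126 0.1064]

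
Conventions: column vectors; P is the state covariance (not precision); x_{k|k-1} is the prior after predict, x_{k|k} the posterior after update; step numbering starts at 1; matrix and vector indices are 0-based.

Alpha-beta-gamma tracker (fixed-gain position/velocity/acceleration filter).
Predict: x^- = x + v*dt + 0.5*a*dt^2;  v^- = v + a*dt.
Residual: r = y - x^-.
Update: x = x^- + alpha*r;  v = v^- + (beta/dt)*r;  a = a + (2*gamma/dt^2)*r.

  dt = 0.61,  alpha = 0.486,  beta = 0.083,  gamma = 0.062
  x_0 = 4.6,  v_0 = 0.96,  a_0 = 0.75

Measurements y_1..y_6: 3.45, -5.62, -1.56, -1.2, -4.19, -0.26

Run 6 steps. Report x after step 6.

step 1: x_pred=5.3251  r=-1.8751  x^+=4.4138  v^+=1.1624  a^+=0.1251
step 2: x_pred=5.1461  r=-10.7661  x^+=-0.0862  v^+=-0.2262  a^+=-3.4626
step 3: x_pred=-0.8684  r=-0.6916  x^+=-1.2045  v^+=-2.4325  a^+=-3.6931
step 4: x_pred=-3.3755  r=2.1755  x^+=-2.3182  v^+=-4.3893  a^+=-2.9681
step 5: x_pred=-5.5479  r=1.3579  x^+=-4.8880  v^+=-6.0151  a^+=-2.5156
step 6: x_pred=-9.0252  r=8.7652  x^+=-4.7653  v^+=-6.3570  a^+=0.4053

x_post = -4.7653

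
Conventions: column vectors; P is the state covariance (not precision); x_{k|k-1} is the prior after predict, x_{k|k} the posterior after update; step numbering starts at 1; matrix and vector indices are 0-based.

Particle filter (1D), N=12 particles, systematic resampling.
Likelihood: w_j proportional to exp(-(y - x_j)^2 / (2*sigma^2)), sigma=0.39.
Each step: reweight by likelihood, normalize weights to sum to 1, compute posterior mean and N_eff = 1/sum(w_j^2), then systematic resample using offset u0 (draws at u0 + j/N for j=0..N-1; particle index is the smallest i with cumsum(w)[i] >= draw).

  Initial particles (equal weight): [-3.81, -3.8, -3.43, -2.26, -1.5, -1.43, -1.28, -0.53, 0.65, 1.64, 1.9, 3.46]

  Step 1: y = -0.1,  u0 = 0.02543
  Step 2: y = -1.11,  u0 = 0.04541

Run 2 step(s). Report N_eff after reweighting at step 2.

step 1: w=[0.0000, 0.0000, 0.0000, 0.0000, 0.0022, 0.0042, 0.0143, 0.7597, 0.2195, 0.0001, 0.0000, 0.0000]  mean=-0.2874  Neff=1.5987  idx=[7, 7, 7, 7, 7, 7, 7, 7, 7, 7, 8, 8]
step 2: w=[0.1000, 0.1000, 0.1000, 0.1000, 0.1000, 0.1000, 0.1000, 0.1000, 0.1000, 0.1000, 0.0000, 0.0000]  mean=-0.5300  Neff=10.0005  idx=[0, 1, 2, 2, 3, 4, 5, 6, 7, 7, 8, 9]

N_eff = 10.0005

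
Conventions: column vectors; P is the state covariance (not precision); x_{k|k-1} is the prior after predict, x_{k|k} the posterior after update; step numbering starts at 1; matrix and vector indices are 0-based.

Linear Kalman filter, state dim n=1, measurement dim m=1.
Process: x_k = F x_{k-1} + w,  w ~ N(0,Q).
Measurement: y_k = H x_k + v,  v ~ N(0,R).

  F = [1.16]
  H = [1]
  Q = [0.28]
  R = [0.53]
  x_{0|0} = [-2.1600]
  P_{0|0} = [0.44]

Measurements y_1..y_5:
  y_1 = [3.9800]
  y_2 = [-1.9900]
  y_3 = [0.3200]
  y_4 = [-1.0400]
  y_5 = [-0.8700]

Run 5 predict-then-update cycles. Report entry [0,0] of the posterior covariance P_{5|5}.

P_post[0,0] = 0.2982

step 1: x^-=[-2.5056]  P^-=[0.8721]  S=[1.4021]  K=[0.6220]  nu=[6.4856]  x^+=[1.5284]  P^+=[0.3297]
step 2: x^-=[1.7729]  P^-=[0.7236]  S=[1.2536]  K=[0.5772]  nu=[-3.7629]  x^+=[-0.3991]  P^+=[0.3059]
step 3: x^-=[-0.4629]  P^-=[0.6916]  S=[1.2216]  K=[0.5662]  nu=[0.7829]  x^+=[-0.0197]  P^+=[0.3001]
step 4: x^-=[-0.0228]  P^-=[0.6838]  S=[1.2138]  K=[0.5633]  nu=[-1.0172]  x^+=[-0.5958]  P^+=[0.2986]
step 5: x^-=[-0.6912]  P^-=[0.6818]  S=[1.2118]  K=[0.5626]  nu=[-0.1788]  x^+=[-0.7918]  P^+=[0.2982]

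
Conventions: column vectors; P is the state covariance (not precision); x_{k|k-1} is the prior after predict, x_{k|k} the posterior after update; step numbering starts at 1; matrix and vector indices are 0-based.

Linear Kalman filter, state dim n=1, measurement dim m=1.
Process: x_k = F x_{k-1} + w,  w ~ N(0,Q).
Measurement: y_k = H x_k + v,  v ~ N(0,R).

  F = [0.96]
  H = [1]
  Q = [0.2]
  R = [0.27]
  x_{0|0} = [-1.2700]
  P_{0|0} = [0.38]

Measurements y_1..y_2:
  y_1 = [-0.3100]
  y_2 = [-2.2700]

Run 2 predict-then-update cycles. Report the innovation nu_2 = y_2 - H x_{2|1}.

innov = [-1.6851]

step 1: x^-=[-1.2192]  P^-=[0.5502]  S=[0.8202]  K=[0.6708]  nu=[0.9092]  x^+=[-0.6093]  P^+=[0.1811]
step 2: x^-=[-0.5849]  P^-=[0.3669]  S=[0.6369]  K=[0.5761]  nu=[-1.6851]  x^+=[-1.5557]  P^+=[0.1555]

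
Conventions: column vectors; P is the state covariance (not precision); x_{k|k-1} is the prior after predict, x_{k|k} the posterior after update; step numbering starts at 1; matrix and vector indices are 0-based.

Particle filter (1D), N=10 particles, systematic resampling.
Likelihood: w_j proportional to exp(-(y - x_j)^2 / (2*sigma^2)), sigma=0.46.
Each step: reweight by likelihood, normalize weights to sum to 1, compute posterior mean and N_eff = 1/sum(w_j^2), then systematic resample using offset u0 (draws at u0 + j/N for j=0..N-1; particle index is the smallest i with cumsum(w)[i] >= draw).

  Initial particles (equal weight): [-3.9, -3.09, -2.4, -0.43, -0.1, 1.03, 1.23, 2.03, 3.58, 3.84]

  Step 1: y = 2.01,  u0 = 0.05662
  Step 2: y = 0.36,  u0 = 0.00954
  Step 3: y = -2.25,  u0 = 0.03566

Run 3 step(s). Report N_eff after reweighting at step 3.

N_eff = 7.2428

step 1: w=[0.0000, 0.0000, 0.0000, 0.0000, 0.0000, 0.0770, 0.1768, 0.7437, 0.0022, 0.0003]  mean=1.8155  Neff=1.6939  idx=[5, 6, 7, 7, 7, 7, 7, 7, 7, 7]
step 2: w=[0.6602, 0.3189, 0.0026, 0.0026, 0.0026, 0.0026, 0.0026, 0.0026, 0.0026, 0.0026]  mean=1.1147  Neff=1.8602  idx=[0, 0, 0, 0, 0, 0, 0, 1, 1, 1]
step 3: w=[0.1404, 0.1404, 0.1404, 0.1404, 0.1404, 0.1404, 0.1404, 0.0058, 0.0058, 0.0058]  mean=1.0335  Neff=7.2428  idx=[0, 0, 1, 2, 3, 3, 4, 5, 5, 6]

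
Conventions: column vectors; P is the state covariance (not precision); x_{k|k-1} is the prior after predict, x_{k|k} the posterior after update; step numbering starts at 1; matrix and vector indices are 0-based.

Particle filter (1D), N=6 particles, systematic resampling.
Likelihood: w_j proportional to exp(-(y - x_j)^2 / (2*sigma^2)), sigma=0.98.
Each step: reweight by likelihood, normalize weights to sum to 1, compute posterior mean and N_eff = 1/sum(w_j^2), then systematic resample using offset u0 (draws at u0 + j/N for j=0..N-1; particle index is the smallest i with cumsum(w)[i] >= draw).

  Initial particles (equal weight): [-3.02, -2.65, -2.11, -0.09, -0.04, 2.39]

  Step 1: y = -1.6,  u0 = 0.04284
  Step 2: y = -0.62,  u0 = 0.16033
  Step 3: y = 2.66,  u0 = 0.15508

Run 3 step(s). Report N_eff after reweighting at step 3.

step 1: w=[0.1475, 0.2373, 0.3679, 0.1285, 0.1187, 0.0001]  mean=-1.8666  Neff=4.0978  idx=[0, 1, 1, 2, 2, 3]
step 2: w=[0.0280, 0.0658, 0.0658, 0.1771, 0.1771, 0.4861]  mean=-1.2248  Neff=3.2420  idx=[3, 3, 4, 5, 5, 5]
step 3: w=[0.0001, 0.0001, 0.0001, 0.3332, 0.3332, 0.3332]  mean=-0.0907  Neff=3.0022  idx=[3, 3, 4, 4, 5, 5]

N_eff = 3.0022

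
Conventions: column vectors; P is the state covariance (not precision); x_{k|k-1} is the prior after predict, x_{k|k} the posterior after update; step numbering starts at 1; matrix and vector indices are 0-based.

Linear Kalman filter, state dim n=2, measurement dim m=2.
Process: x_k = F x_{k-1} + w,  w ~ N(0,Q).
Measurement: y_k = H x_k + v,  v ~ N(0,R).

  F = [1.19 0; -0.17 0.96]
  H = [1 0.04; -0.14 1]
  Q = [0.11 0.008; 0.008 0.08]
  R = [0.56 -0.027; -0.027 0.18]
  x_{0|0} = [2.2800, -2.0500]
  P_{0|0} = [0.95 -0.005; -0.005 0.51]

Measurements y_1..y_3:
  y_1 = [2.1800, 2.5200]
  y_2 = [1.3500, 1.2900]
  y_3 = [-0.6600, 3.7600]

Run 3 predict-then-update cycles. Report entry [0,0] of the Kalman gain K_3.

K[0,0] = 0.4657

step 1: x^-=[2.7132, -2.3556]  P^-=[1.4553 -0.1899; -0.1899 0.5791]  S=[2.0010 -0.3964; -0.3964 0.8408]  K=[0.6957 -0.1402; 0.0655 0.7513]  nu=[-0.4390, 5.2554]  x^+=[1.6712, 1.5638]  P^+=[0.3929 0.0110; 0.0110 0.1350]
step 2: x^-=[1.9887, 1.2172]  P^-=[0.6664 -0.0589; -0.0589 0.2122]  S=[1.2221 -0.1704; -0.1704 0.4217]  K=[0.5225 -0.1498; 0.0335 0.5362]  nu=[-0.6874, 0.3512]  x^+=[1.5769, 1.3825]  P^+=[0.2966 0.0005; 0.0005 0.0957]
step 3: x^-=[1.8765, 1.0591]  P^-=[0.5301 -0.0515; -0.0515 0.1766]  S=[1.0862 -0.1453; -0.1453 0.3814]  K=[0.4657 -0.1521; 0.0249 0.4914]  nu=[-2.5789, 2.9636]  x^+=[0.2247, 2.4513]  P^+=[0.2650 -0.0028; -0.0028 0.0874]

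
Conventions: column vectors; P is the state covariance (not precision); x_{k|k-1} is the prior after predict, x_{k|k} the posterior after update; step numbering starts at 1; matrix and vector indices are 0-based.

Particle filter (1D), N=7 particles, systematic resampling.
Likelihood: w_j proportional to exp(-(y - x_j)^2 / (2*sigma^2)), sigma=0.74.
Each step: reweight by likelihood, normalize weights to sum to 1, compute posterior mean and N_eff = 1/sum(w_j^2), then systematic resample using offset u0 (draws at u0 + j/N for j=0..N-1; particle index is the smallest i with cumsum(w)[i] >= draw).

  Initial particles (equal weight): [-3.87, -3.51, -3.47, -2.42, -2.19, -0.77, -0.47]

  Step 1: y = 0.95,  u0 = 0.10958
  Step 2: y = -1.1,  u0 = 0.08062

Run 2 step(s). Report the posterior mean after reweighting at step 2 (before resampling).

step 1: w=[0.0000, 0.0000, 0.0000, 0.0001, 0.0005, 0.2971, 0.7022]  mean=-0.5603  Neff=1.7201  idx=[5, 5, 6, 6, 6, 6, 6]
step 2: w=[0.1711, 0.1711, 0.1316, 0.1316, 0.1316, 0.1316, 0.1316]  mean=-0.5727  Neff=6.8921  idx=[0, 1, 2, 3, 4, 5, 6]

post_mean = -0.5727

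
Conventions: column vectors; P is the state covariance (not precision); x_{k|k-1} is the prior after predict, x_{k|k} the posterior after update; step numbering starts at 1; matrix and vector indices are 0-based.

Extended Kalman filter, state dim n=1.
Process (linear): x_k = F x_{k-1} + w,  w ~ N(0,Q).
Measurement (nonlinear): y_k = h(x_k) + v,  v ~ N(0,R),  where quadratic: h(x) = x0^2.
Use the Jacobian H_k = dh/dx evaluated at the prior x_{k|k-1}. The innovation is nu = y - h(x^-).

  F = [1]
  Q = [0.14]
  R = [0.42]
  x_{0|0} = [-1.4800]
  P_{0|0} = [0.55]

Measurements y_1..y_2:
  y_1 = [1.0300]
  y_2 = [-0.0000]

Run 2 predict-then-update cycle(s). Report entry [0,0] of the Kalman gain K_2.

step 1: x^-=[-1.4800]  P^-=[0.6900]  H_jac=[-2.9600]  S=[6.4655]  K=[-0.3159]  nu=[-1.1604]  x^+=[-1.1134]  P^+=[0.0448]
step 2: x^-=[-1.1134]  P^-=[0.1848]  H_jac=[-2.2269]  S=[1.3365]  K=[-0.3079]  nu=[-1.2397]  x^+=[-0.7317]  P^+=[0.0581]

K[0,0] = -0.3079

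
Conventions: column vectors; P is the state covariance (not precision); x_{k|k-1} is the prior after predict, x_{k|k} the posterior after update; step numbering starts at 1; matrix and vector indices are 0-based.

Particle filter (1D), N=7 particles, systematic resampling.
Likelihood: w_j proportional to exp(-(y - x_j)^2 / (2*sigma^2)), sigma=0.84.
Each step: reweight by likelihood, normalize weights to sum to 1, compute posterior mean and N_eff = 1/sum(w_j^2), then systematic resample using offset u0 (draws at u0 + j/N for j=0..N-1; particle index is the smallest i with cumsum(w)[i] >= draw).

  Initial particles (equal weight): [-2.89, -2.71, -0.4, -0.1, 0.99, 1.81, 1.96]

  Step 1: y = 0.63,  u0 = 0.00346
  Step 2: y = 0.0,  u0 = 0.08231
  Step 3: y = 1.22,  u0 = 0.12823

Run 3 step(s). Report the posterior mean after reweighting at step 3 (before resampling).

post_mean = 0.7250

step 1: w=[0.0001, 0.0001, 0.1728, 0.2513, 0.3344, 0.1367, 0.1047]  mean=0.6887  Neff=4.2652  idx=[2, 2, 3, 4, 4, 4, 5]
step 2: w=[0.2041, 0.2041, 0.2270, 0.1141, 0.1141, 0.1141, 0.0224]  mean=0.1936  Neff=5.7337  idx=[0, 1, 1, 2, 3, 4, 5]
step 3: w=[0.0427, 0.0427, 0.0427, 0.0798, 0.2641, 0.2641, 0.2641]  mean=0.7250  Neff=4.5247  idx=[3, 4, 4, 5, 5, 6, 6]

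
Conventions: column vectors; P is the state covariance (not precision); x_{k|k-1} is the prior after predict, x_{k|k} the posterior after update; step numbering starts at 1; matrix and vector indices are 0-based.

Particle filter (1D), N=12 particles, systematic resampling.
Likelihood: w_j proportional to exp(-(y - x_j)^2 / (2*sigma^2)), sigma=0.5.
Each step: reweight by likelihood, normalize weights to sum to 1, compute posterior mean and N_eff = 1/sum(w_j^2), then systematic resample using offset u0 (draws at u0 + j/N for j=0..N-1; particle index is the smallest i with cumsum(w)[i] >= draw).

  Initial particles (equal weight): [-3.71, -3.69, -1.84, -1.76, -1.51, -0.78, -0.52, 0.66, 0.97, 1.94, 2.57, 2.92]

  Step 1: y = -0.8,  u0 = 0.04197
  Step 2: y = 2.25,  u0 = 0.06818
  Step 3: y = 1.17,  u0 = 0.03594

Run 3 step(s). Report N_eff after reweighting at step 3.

N_eff = 12.0000

step 1: w=[0.0000, 0.0000, 0.0458, 0.0631, 0.1455, 0.3984, 0.3408, 0.0056, 0.0008, 0.0000, 0.0000, 0.0000]  mean=-0.8986  Neff=3.3096  idx=[2, 4, 4, 5, 5, 5, 5, 5, 6, 6, 6, 6]
step 2: w=[0.0000, 0.0000, 0.0000, 0.0115, 0.0115, 0.0115, 0.0115, 0.0115, 0.2356, 0.2356, 0.2356, 0.2356]  mean=-0.5350  Neff=4.4915  idx=[8, 8, 8, 9, 9, 9, 10, 10, 10, 11, 11, 11]
step 3: w=[0.0833, 0.0833, 0.0833, 0.0833, 0.0833, 0.0833, 0.0833, 0.0833, 0.0833, 0.0833, 0.0833, 0.0833]  mean=-0.5200  Neff=12.0000  idx=[0, 1, 2, 3, 4, 5, 6, 7, 8, 9, 10, 11]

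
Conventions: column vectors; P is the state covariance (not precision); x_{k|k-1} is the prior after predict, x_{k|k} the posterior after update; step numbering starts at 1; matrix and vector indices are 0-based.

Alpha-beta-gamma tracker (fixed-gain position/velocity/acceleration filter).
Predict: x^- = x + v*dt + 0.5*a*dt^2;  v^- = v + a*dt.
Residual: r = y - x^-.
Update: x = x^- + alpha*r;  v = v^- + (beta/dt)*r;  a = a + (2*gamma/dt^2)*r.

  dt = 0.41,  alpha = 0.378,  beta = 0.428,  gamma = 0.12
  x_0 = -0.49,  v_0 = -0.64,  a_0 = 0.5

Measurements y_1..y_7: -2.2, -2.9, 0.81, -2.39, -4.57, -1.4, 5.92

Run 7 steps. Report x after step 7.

step 1: x_pred=-0.7104  r=-1.4896  x^+=-1.2735  v^+=-1.9900  a^+=-1.6268
step 2: x_pred=-2.2261  r=-0.6739  x^+=-2.4808  v^+=-3.3605  a^+=-2.5889
step 3: x_pred=-4.0762  r=4.8862  x^+=-2.2292  v^+=0.6788  a^+=4.3873
step 4: x_pred=-1.5822  r=-0.8078  x^+=-1.8875  v^+=1.6343  a^+=3.2339
step 5: x_pred=-0.9457  r=-3.6243  x^+=-2.3157  v^+=-0.8233  a^+=-1.9406
step 6: x_pred=-2.8163  r=1.4163  x^+=-2.2809  v^+=-0.1404  a^+=0.0815
step 7: x_pred=-2.3317  r=8.2517  x^+=0.7875  v^+=8.5069  a^+=11.8626

x_post = 0.7875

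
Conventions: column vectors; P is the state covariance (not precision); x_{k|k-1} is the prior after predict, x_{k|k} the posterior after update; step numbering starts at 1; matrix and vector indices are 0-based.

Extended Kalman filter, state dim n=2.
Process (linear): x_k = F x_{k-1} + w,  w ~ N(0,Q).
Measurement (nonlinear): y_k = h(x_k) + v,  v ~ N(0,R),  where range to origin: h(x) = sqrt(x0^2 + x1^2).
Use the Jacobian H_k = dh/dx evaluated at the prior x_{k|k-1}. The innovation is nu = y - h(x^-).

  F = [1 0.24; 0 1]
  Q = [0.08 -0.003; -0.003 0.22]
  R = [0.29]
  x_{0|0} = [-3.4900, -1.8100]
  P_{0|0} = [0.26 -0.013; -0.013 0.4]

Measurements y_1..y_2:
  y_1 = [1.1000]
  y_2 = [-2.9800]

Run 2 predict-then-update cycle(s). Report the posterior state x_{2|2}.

x_post = [0.0217, 0.9653]

step 1: x^-=[-3.9244, -1.8100]  P^-=[0.3568 0.0800; 0.0800 0.6200]  H_jac=[-0.9081 -0.4188]  S=[0.7538]  K=[-0.4743; -0.4408]  nu=[-3.2217]  x^+=[-2.3965, -0.3898]  P^+=[0.1873 -0.0776; -0.0776 0.4735]
step 2: x^-=[-2.4900, -0.3898]  P^-=[0.2573 0.0330; 0.0330 0.6935]  H_jac=[-0.9880 -0.1546]  S=[0.5678]  K=[-0.4567; -0.2464]  nu=[-5.5003]  x^+=[0.0217, 0.9653]  P^+=[0.1389 -0.0308; -0.0308 0.6590]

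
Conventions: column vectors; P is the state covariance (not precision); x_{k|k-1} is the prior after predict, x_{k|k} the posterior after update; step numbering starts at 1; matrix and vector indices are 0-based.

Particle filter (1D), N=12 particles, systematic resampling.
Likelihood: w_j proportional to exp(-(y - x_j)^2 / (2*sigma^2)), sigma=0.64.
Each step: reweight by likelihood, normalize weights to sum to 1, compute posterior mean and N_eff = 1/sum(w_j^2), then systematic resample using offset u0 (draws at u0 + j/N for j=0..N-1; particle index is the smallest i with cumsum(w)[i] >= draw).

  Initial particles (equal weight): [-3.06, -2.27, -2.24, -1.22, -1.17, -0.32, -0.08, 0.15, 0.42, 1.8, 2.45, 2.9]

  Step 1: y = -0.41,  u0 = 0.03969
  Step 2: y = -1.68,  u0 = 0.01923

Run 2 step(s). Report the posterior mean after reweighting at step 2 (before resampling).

post_mean = -1.0139

step 1: w=[0.0000, 0.0037, 0.0042, 0.1135, 0.1249, 0.2503, 0.2213, 0.1724, 0.1090, 0.0007, 0.0000, 0.0000]  mean=-0.3276  Neff=5.5029  idx=[3, 4, 4, 5, 5, 5, 6, 6, 6, 7, 7, 8]
step 2: w=[0.2848, 0.2684, 0.2684, 0.0386, 0.0386, 0.0386, 0.0162, 0.0162, 0.0162, 0.0062, 0.0062, 0.0017]  mean=-1.0139  Neff=4.3376  idx=[0, 0, 0, 0, 1, 1, 1, 2, 2, 2, 3, 5]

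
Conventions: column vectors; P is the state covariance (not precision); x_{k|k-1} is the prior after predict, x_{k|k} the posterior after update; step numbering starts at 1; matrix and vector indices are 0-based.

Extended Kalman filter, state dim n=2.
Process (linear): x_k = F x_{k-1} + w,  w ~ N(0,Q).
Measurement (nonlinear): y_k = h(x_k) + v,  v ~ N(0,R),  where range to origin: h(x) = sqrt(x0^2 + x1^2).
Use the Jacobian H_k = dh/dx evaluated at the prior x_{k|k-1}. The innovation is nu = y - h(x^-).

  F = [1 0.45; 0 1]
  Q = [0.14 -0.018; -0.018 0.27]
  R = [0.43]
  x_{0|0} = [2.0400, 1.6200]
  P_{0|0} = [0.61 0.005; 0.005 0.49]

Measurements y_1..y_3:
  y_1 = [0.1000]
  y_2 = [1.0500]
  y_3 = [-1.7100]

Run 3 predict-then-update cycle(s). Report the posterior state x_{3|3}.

step 1: x^-=[2.7690, 1.6200]  P^-=[0.8537 0.2075; 0.2075 0.7600]  H_jac=[0.8631 0.5050]  S=[1.4407]  K=[0.5842; 0.3907]  nu=[-3.1081]  x^+=[0.9533, 0.4057]  P^+=[0.3620 -0.1213; -0.1213 0.5401]
step 2: x^-=[1.1358, 0.4057]  P^-=[0.5022 0.1037; 0.1037 0.8101]  H_jac=[0.9417 0.3364]  S=[1.0327]  K=[0.4917; 0.3584]  nu=[-0.1561]  x^+=[1.0591, 0.3497]  P^+=[0.2525 -0.0783; -0.0783 0.6774]
step 3: x^-=[1.2164, 0.3497]  P^-=[0.4592 0.2085; 0.2085 0.9474]  H_jac=[0.9611 0.2763]  S=[1.0372]  K=[0.4810; 0.4456]  nu=[-2.9757]  x^+=[-0.2150, -0.9763]  P^+=[0.2192 -0.0138; -0.0138 0.7415]

x_post = [-0.2150, -0.9763]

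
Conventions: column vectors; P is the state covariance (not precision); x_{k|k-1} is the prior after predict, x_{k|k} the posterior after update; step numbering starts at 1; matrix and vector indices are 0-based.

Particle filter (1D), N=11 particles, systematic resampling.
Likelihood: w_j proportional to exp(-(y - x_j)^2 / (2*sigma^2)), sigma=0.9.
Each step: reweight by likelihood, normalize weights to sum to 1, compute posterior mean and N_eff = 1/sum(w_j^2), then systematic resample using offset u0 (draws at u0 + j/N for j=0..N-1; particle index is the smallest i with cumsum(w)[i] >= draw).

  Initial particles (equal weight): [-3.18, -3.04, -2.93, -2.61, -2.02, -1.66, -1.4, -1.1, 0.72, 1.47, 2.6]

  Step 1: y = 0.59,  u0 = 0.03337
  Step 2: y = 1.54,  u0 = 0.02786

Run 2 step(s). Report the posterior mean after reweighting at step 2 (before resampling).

post_mean = 1.1245

step 1: w=[0.0001, 0.0001, 0.0002, 0.0009, 0.0074, 0.0218, 0.0431, 0.0852, 0.4918, 0.3081, 0.0410]  mean=0.7047  Neff=2.8719  idx=[6, 7, 8, 8, 8, 8, 8, 9, 9, 9, 9]
step 2: w=[0.0007, 0.0019, 0.0904, 0.0904, 0.0904, 0.0904, 0.0904, 0.1364, 0.1364, 0.1364, 0.1364]  mean=1.1245  Neff=8.6750  idx=[2, 3, 4, 5, 6, 7, 7, 8, 9, 9, 10]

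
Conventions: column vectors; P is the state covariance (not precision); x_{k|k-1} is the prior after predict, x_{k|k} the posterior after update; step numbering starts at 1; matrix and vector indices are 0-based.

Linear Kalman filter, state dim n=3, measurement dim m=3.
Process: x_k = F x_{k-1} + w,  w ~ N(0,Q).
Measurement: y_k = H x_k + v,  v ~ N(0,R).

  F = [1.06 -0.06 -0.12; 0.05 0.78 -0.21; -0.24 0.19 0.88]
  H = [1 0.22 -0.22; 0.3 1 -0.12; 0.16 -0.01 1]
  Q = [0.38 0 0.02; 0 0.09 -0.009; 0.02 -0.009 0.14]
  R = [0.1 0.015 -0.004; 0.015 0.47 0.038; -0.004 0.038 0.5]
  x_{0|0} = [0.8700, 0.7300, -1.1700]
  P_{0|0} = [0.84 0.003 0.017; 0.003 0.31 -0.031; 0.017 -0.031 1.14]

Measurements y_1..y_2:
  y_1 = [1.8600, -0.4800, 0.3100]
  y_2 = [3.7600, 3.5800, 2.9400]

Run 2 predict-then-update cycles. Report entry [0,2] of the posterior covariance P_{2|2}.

step 1: x^-=[1.0188, 0.8586, -1.0997]  P^-=[1.3362 0.0598 -0.2983; 0.0598 0.3410 -0.2028; -0.2983 -0.2028 1.0646]  S=[1.6814 0.6882 -0.3565; 0.6882 1.0526 -0.3064; -0.3565 -0.3064 1.5072]  K=[0.9034 -0.0778 0.1414; -0.0663 0.3879 -0.0673; -0.1678 -0.1106 0.6138]  nu=[0.4104, -1.7762, 1.2553]  x^+=[1.7052, 0.0580, -0.2015]  P^+=[0.1086 -0.0447 0.0463; -0.0447 0.1910 -0.0096; 0.0463 -0.0096 0.2959]
step 2: x^-=[1.8282, 0.1728, -0.5756]  P^-=[0.5008 -0.0423 -0.0054; -0.0423 0.2182 -0.0306; -0.0054 -0.0306 0.3636]  S=[0.6156 0.1862 -0.0175; 0.1862 0.7208 -0.0225; -0.0175 -0.0225 0.8754]  K=[0.8207 -0.0583 0.1007; -0.0742 0.3081 -0.0387; -0.1194 -0.0615 0.4107]  nu=[1.7671, 2.7897, 3.2248]  x^+=[3.4404, 0.7766, 0.3663]  P^+=[0.0952 -0.0363 0.0292; -0.0363 0.1531 0.0000; 0.0292 0.0000 0.1988]

P_post[0,2] = 0.0292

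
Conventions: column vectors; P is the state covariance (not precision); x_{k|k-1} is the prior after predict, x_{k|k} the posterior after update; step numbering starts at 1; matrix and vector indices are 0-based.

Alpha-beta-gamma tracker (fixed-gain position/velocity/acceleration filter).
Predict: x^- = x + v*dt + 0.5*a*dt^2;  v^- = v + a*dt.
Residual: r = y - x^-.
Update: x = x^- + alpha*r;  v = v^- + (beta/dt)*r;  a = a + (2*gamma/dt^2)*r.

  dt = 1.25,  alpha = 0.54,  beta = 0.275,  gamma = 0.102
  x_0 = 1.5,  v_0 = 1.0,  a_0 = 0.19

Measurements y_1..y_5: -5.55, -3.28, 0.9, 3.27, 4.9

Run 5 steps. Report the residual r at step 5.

step 1: x_pred=2.8984  r=-8.4484  x^+=-1.6637  v^+=-0.6212  a^+=-0.9130
step 2: x_pred=-3.1535  r=-0.1265  x^+=-3.2218  v^+=-1.7903  a^+=-0.9295
step 3: x_pred=-6.1859  r=7.0859  x^+=-2.3595  v^+=-1.3933  a^+=-0.0044
step 4: x_pred=-4.1046  r=7.3746  x^+=-0.1223  v^+=0.2236  a^+=0.9584
step 5: x_pred=0.9059  r=3.9941  x^+=3.0627  v^+=2.3003  a^+=1.4799

resid = 3.9941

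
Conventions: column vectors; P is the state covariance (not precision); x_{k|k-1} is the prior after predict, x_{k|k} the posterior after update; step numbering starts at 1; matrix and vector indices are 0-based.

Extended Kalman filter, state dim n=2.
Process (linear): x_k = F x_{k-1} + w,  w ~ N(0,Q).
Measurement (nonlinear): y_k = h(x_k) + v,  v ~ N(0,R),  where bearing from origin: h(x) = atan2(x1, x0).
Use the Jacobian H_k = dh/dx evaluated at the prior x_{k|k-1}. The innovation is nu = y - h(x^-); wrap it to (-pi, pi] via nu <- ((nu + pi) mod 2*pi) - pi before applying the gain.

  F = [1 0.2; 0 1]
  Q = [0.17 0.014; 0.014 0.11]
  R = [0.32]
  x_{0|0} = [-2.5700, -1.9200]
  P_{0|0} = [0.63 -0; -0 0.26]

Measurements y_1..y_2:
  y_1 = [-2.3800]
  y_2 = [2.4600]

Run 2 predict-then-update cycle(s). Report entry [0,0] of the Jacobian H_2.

H_jac[0,0] = 0.1337

step 1: x^-=[-2.9540, -1.9200]  P^-=[0.8104 0.0660; 0.0660 0.3700]  H_jac=[0.1547 -0.2380]  S=[0.3555]  K=[0.3084; -0.2190]  nu=[0.1852]  x^+=[-2.8969, -1.9606]  P^+=[0.7766 0.0900; 0.0900 0.3530]
step 2: x^-=[-3.2890, -1.9606]  P^-=[0.9967 0.1746; 0.1746 0.4630]  H_jac=[0.1337 -0.2243]  S=[0.3506]  K=[0.2684; -0.2296]  nu=[-1.2191]  x^+=[-3.6162, -1.6807]  P^+=[0.9714 0.1962; 0.1962 0.4445]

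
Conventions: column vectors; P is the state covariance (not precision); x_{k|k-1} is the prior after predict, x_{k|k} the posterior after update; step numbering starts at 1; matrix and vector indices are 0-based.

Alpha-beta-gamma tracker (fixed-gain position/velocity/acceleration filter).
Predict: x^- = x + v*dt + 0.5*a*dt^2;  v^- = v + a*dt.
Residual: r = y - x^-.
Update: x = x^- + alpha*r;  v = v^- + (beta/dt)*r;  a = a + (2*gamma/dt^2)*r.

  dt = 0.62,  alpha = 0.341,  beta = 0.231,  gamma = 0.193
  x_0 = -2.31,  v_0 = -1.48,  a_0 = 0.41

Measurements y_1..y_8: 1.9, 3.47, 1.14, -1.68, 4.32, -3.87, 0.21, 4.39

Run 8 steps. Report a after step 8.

a_post = 14.9427

step 1: x_pred=-3.1488  r=5.0488  x^+=-1.4272  v^+=0.6553  a^+=5.4798
step 2: x_pred=0.0323  r=3.4377  x^+=1.2046  v^+=5.3336  a^+=8.9318
step 3: x_pred=6.2281  r=-5.0881  x^+=4.4930  v^+=8.9756  a^+=3.8225
step 4: x_pred=10.7926  r=-12.4726  x^+=6.5394  v^+=6.6985  a^+=-8.7020
step 5: x_pred=9.0200  r=-4.7000  x^+=7.4173  v^+=-0.4479  a^+=-13.4215
step 6: x_pred=4.5600  r=-8.4300  x^+=1.6854  v^+=-11.9101  a^+=-21.8866
step 7: x_pred=-9.9055  r=10.1155  x^+=-6.4561  v^+=-21.7109  a^+=-11.7290
step 8: x_pred=-22.1712  r=26.5612  x^+=-13.1138  v^+=-19.0867  a^+=14.9427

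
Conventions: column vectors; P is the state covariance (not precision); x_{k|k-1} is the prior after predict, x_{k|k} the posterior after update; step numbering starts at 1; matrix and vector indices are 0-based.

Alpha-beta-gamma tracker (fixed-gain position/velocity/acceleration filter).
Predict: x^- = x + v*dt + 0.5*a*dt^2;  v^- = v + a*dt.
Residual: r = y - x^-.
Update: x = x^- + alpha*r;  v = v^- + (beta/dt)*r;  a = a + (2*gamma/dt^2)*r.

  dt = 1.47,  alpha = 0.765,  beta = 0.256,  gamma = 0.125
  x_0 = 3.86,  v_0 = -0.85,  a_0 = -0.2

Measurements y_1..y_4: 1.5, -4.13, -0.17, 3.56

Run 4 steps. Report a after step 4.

step 1: x_pred=2.3944  r=-0.8944  x^+=1.7102  v^+=-1.2998  a^+=-0.3035
step 2: x_pred=-0.5284  r=-3.6016  x^+=-3.2836  v^+=-2.3731  a^+=-0.7202
step 3: x_pred=-7.5502  r=7.3802  x^+=-1.9043  v^+=-2.1465  a^+=0.1337
step 4: x_pred=-4.9152  r=8.4752  x^+=1.5683  v^+=-0.4740  a^+=1.1142

a_post = 1.1142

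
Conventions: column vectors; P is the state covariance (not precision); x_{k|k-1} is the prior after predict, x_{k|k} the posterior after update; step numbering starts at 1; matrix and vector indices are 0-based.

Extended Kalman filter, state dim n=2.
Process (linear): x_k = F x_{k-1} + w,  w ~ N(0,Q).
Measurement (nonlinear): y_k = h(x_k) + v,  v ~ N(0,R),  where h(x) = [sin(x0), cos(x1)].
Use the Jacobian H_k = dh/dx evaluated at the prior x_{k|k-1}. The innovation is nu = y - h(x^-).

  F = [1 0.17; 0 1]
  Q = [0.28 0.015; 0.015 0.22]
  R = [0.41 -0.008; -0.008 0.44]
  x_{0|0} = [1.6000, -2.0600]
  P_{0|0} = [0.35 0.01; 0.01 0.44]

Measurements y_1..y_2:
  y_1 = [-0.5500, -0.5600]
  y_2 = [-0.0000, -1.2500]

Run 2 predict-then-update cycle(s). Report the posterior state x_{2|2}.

x_post = [0.0467, -2.5538]

step 1: x^-=[1.2498, -2.0600]  P^-=[0.6461 0.0998; 0.0998 0.6600]  H_jac=[0.3155 0.0000; 0.0000 0.8827]  S=[0.4743 0.0198; 0.0198 0.9543]  K=[0.4263 0.0835; 0.0409 0.6097]  nu=[-1.4989, -0.0901]  x^+=[0.6033, -2.1763]  P^+=[0.5519 0.0377; 0.0377 0.3035]
step 2: x^-=[0.2333, -2.1763]  P^-=[0.8535 0.1043; 0.1043 0.5235]  H_jac=[0.9729 0.0000; 0.0000 0.8222]  S=[1.2178 0.0755; 0.0755 0.7939]  K=[0.6791 0.0435; 0.0501 0.5374]  nu=[-0.2312, -0.6808]  x^+=[0.0467, -2.5538]  P^+=[0.2858 0.0167; 0.0167 0.2871]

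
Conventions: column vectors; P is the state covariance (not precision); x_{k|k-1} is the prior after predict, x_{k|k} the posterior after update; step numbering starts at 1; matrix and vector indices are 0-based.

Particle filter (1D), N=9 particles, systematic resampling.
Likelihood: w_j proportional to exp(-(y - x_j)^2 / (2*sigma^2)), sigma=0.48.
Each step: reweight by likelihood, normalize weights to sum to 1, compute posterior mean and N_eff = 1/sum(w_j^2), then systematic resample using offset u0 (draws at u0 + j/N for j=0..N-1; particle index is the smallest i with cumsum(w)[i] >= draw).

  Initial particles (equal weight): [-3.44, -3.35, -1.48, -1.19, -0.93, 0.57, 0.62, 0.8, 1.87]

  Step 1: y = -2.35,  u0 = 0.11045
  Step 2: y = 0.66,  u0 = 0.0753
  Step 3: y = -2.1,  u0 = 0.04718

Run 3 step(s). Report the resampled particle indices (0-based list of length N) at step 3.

step 1: w=[0.1686, 0.2537, 0.4299, 0.1198, 0.0279, 0.0000, 0.0000, 0.0000, 0.0000]  mean=-2.2348  Neff=3.4158  idx=[0, 1, 1, 2, 2, 2, 2, 3, 4]
step 2: w=[0.0000, 0.0000, 0.0000, 0.0098, 0.0098, 0.0098, 0.0098, 0.1206, 0.8402]  mean=-0.9829  Neff=1.3872  idx=[7, 8, 8, 8, 8, 8, 8, 8, 8]
step 3: w=[0.2879, 0.0890, 0.0890, 0.0890, 0.0890, 0.0890, 0.0890, 0.0890, 0.0890]  mean=-1.0048  Neff=6.8374  idx=[0, 0, 0, 2, 3, 4, 5, 7, 8]

resampled_idx = [0, 0, 0, 2, 3, 4, 5, 7, 8]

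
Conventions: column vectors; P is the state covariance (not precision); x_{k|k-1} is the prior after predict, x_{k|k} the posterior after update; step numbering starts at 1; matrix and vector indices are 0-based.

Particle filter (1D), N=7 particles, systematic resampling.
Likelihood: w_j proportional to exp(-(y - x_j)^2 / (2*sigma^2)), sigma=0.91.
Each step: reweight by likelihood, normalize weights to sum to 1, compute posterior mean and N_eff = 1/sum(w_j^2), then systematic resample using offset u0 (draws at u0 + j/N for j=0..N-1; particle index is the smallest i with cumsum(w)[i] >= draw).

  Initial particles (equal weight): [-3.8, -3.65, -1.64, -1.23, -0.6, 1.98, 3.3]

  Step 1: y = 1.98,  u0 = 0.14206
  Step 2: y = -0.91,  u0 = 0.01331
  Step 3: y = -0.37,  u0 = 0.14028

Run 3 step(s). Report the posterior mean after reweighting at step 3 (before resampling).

step 1: w=[0.0000, 0.0000, 0.0003, 0.0015, 0.0131, 0.7302, 0.2550]  mean=2.2771  Neff=1.6713  idx=[5, 5, 5, 5, 5, 6, 6]
step 2: w=[0.1997, 0.1997, 0.1997, 0.1997, 0.1997, 0.0007, 0.0007]  mean=1.9818  Neff=5.0139  idx=[0, 0, 1, 2, 2, 3, 4]
step 3: w=[0.1429, 0.1429, 0.1429, 0.1429, 0.1429, 0.1429, 0.1429]  mean=1.9800  Neff=7.0000  idx=[0, 1, 2, 3, 4, 5, 6]

post_mean = 1.9800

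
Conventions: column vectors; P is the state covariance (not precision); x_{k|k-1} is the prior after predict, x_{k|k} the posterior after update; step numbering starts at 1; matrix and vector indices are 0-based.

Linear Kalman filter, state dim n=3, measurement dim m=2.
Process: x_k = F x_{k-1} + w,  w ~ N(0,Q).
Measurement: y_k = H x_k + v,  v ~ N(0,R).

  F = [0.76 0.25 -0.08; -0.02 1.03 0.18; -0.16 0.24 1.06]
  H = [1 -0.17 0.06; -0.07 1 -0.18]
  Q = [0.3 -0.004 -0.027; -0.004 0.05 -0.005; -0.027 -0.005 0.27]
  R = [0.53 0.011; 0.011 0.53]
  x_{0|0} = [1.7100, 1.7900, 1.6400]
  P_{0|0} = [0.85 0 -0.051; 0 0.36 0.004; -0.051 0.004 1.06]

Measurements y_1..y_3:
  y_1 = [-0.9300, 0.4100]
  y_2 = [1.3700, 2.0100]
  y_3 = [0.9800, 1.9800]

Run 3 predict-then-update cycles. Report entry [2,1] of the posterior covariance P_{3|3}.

P_post[2,1] = 0.7710

step 1: x^-=[1.6159, 2.1047, 1.8944]  P^-=[0.8263 0.0533 -0.2394; 0.0533 0.4685 0.2960; -0.2394 0.2960 1.5228]  S=[1.3224 -0.0181; -0.0181 0.9318]  K=[0.6078 0.0532; -0.0004 0.4416; -0.1495 0.0386]  nu=[-2.3018, -1.2406]  x^+=[0.1508, 1.5579, 2.1905]  P^+=[0.3362 0.0366 -0.1209; 0.0366 0.2868 0.2789; -0.1209 0.2789 1.4917]
step 2: x^-=[0.3289, 1.9960, 2.6717]  P^-=[0.5391 0.0446 -0.2023; 0.0446 0.5055 0.6679; -0.2023 0.6679 2.1513]  S=[1.0384 0.0070; 0.0070 0.8560]  K=[0.4999 0.0465; -0.0042 0.4464; -0.1822 0.3460]  nu=[1.2201, 0.5180]  x^+=[0.9629, 2.2220, 2.6286]  P^+=[0.2775 0.0275 -0.1227; 0.0275 0.3349 0.5355; -0.1227 0.5355 2.0152]
step 3: x^-=[1.0770, 2.7426, 3.1655]  P^-=[0.4980 0.0334 -0.1764; 0.0334 0.6690 1.0725; -0.1764 1.0725 2.8727]  S=[1.0033 -0.0052; -0.0052 0.8993]  K=[0.4804 0.0364; -0.0132 0.5266; -0.1825 0.6302]  nu=[0.1793, -0.1174]  x^+=[1.1589, 2.6784, 3.0588]  P^+=[0.2655 0.0238 -0.1075; 0.0238 0.4194 0.7710; -0.1075 0.7710 2.4809]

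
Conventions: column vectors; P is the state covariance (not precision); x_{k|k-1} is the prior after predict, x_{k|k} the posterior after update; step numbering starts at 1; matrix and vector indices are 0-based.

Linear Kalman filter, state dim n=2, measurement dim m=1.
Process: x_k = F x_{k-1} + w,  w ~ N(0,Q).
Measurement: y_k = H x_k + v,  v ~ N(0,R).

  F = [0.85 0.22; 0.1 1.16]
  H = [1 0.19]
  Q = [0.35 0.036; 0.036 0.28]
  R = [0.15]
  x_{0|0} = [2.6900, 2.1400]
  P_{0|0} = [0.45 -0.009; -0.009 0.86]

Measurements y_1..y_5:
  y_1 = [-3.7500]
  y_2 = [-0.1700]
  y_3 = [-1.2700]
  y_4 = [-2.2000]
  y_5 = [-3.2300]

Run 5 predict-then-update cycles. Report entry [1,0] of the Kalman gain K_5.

step 1: x^-=[2.7573, 2.7514]  P^-=[0.7134 0.2846; 0.2846 1.4396]  S=[1.0235]  K=[0.7498; 0.5454]  nu=[-7.0301]  x^+=[-2.5141, -1.0825]  P^+=[0.1379 -0.1339; -0.1339 1.1352]
step 2: x^-=[-2.3751, -1.5071]  P^-=[0.4545 0.2025; 0.2025 1.7779]  S=[0.7456]  K=[0.6612; 0.7246]  nu=[2.4914]  x^+=[-0.7279, 0.2982]  P^+=[0.1286 -0.1547; -0.1547 1.3864]
step 3: x^-=[-0.5531, 0.2731]  P^-=[0.4521 0.2448; 0.2448 2.1109]  S=[0.7713]  K=[0.6464; 0.8373]  nu=[-0.7688]  x^+=[-1.0501, -0.3706]  P^+=[0.1298 -0.1727; -0.1727 1.5702]
step 4: x^-=[-0.9741, -0.5349]  P^-=[0.4552 0.2736; 0.2736 2.3540]  S=[0.7941]  K=[0.6386; 0.9078]  nu=[-1.1243]  x^+=[-1.6921, -1.5555]  P^+=[0.1313 -0.1868; -0.1868 1.6996]
step 5: x^-=[-1.7805, -1.9736]  P^-=[0.4573 0.2926; 0.2926 2.5250]  S=[0.8096]  K=[0.6335; 0.9540]  nu=[-1.0745]  x^+=[-2.4612, -2.9987]  P^+=[0.1324 -0.1966; -0.1966 1.7881]

K[1,0] = 0.9540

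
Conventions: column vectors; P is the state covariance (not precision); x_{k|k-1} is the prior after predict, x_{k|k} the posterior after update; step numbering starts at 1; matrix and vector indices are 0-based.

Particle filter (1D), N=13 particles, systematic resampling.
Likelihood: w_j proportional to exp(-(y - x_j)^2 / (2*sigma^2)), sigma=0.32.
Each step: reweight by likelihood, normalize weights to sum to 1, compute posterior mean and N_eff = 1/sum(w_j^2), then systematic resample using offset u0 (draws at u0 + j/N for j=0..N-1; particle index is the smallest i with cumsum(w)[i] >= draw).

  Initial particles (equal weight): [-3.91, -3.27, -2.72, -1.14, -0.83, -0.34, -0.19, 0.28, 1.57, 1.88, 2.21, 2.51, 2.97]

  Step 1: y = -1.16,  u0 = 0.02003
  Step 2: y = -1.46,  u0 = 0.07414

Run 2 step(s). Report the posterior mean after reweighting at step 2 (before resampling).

step 1: w=[0.0000, 0.0000, 0.0000, 0.6111, 0.3598, 0.0230, 0.0062, 0.0000, 0.0000, 0.0000, 0.0000, 0.0000, 0.0000]  mean=-1.0042  Neff=1.9865  idx=[3, 3, 3, 3, 3, 3, 3, 3, 4, 4, 4, 4, 4]
step 2: w=[0.1088, 0.1088, 0.1088, 0.1088, 0.1088, 0.1088, 0.1088, 0.1088, 0.0258, 0.0258, 0.0258, 0.0258, 0.0258]  mean=-1.0999  Neff=10.1912  idx=[0, 1, 2, 2, 3, 4, 4, 5, 6, 7, 7, 9, 12]

post_mean = -1.0999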